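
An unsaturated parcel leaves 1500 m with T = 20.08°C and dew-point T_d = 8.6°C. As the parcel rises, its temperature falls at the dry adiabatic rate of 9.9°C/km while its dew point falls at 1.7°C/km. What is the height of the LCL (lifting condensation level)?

2900 m

T and T_d converge at 9.9 − 1.7 = 8.2°C per km
Height above start = (20.08 − 8.6) / 8.2 = 1.4 km
LCL altitude = 1500 m + 1400 m = 2900 m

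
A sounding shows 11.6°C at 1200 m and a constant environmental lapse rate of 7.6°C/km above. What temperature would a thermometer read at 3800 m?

1200–3800 m, environmental: Δz = 2.6 km ⇒ ΔT = -19.76°C; T = -8.16°C

-8.16°C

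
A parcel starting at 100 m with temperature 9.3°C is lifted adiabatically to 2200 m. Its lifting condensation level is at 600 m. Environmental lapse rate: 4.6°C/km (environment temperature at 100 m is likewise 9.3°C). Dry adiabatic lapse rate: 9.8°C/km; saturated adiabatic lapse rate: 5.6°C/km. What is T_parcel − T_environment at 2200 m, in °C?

Parcel:
  100 → 600 m (dry, 9.8°C/km): ΔT = -9.8 × 0.5 = -4.9°C → T = 4.4°C
  600 → 2200 m (saturated, 5.6°C/km): ΔT = -5.6 × 1.6 = -8.96°C → T = -4.56°C
Environment:
  100 → 2200 m (environment, 4.6°C/km): ΔT = -4.6 × 2.1 = -9.66°C → T = -0.36°C
T_parcel − T_env = -4.56 − (-0.36) = -4.2°C

-4.2°C (parcel cooler than environment)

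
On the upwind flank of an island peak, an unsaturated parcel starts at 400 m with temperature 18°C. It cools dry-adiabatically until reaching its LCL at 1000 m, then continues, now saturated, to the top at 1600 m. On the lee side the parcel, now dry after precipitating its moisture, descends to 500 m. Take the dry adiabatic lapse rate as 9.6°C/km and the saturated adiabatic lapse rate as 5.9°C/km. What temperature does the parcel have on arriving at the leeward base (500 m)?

400–1000 m, dry: Δz = 0.6 km ⇒ ΔT = -5.76°C; T = 12.24°C
1000–1600 m, saturated: Δz = 0.6 km ⇒ ΔT = -3.54°C; T = 8.7°C
1600–500 m, dry descent: Δz = 1.1 km ⇒ ΔT = +10.56°C; T = 19.26°C

19.26°C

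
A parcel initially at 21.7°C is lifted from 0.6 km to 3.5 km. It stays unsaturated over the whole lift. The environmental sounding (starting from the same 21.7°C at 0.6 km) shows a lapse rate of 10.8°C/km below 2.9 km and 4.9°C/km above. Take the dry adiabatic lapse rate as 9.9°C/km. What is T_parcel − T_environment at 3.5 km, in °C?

-0.93°C (parcel cooler than environment)

Parcel:
  From 600 m to 3500 m (dry): cools by 9.9 × 2.9 = 28.71°C, giving -7.01°C.
Environment:
  From 600 m to 2900 m (environment, lower layer): cools by 10.8 × 2.3 = 24.84°C, giving -3.14°C.
  From 2900 m to 3500 m (environment, upper layer): cools by 4.9 × 0.6 = 2.94°C, giving -6.08°C.
T_parcel − T_env = -7.01 − (-6.08) = -0.93°C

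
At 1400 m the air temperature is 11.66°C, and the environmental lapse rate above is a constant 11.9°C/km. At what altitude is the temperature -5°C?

Height above start = (11.66 − (-5)) / 11.9 = 1.4 km
Altitude = 1400 m + 1400 m = 2800 m

2800 m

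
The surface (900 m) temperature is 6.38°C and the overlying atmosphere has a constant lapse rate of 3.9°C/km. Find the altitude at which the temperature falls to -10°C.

Height above start = (6.38 − (-10)) / 3.9 = 4.2 km
Altitude = 900 m + 4200 m = 5100 m

5100 m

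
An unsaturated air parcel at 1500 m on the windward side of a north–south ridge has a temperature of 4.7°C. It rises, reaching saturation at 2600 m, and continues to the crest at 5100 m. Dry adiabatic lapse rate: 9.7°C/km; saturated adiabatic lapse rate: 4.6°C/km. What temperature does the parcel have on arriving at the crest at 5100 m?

1500–2600 m, dry: Δz = 1.1 km ⇒ ΔT = -10.67°C; T = -5.97°C
2600–5100 m, saturated: Δz = 2.5 km ⇒ ΔT = -11.5°C; T = -17.47°C

-17.47°C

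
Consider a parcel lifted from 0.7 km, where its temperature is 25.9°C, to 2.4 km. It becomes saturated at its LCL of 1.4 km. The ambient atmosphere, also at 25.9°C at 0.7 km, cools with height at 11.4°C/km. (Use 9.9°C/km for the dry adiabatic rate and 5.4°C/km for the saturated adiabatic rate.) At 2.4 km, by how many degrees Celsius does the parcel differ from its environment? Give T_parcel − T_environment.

Parcel:
  700–1400 m, dry: Δz = 0.7 km ⇒ ΔT = -6.93°C; T = 18.97°C
  1400–2400 m, saturated: Δz = 1 km ⇒ ΔT = -5.4°C; T = 13.57°C
Environment:
  700–2400 m, environment: Δz = 1.7 km ⇒ ΔT = -19.38°C; T = 6.52°C
T_parcel − T_env = 13.57 − 6.52 = +7.05°C

+7.05°C (parcel warmer than environment)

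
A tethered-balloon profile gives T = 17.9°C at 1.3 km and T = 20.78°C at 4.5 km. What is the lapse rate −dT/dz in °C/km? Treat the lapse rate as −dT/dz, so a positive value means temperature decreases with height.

-0.9°C/km

Γ = −ΔT/Δz = (17.9 − 20.78) / (4500 − 1300) m
  = -2.88°C / 3.2 km = -0.9°C/km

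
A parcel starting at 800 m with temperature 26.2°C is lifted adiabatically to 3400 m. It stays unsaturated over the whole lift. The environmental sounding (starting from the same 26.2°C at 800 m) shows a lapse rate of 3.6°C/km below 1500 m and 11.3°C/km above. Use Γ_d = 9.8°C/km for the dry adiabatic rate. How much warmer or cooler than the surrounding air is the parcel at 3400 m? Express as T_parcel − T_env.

-1.49°C (parcel cooler than environment)

Parcel:
  Dry to 3400 m: -9.8 × 2.6 km = -25.48°C, so T = 0.72°C.
Environment:
  Environment, lower layer to 1500 m: -3.6 × 0.7 km = -2.52°C, so T = 23.68°C.
  Environment, upper layer to 3400 m: -11.3 × 1.9 km = -21.47°C, so T = 2.21°C.
T_parcel − T_env = 0.72 − 2.21 = -1.49°C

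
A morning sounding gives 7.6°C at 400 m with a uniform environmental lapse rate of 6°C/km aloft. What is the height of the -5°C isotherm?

2500 m

Height above start = (7.6 − (-5)) / 6 = 2.1 km
Altitude = 400 m + 2100 m = 2500 m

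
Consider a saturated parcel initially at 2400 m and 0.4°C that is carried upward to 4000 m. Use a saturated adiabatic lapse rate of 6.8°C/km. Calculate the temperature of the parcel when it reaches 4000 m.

2400–4000 m, saturated adiabatic: Δz = 1.6 km ⇒ ΔT = -10.88°C; T = -10.48°C

-10.48°C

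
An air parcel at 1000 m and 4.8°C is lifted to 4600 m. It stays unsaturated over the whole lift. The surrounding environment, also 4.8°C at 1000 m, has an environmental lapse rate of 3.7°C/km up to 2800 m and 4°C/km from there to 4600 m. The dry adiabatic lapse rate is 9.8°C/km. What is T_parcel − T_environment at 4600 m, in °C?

-21.42°C (parcel cooler than environment)

Parcel:
  Dry to 4600 m: -9.8 × 3.6 km = -35.28°C, so T = -30.48°C.
Environment:
  Environment, lower layer to 2800 m: -3.7 × 1.8 km = -6.66°C, so T = -1.86°C.
  Environment, upper layer to 4600 m: -4 × 1.8 km = -7.2°C, so T = -9.06°C.
T_parcel − T_env = -30.48 − (-9.06) = -21.42°C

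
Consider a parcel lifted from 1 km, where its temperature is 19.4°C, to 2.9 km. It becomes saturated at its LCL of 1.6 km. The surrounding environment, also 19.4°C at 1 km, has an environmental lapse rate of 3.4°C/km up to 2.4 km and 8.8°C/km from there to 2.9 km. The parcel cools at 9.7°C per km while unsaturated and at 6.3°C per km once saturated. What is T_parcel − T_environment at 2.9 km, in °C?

Parcel:
  1000 → 1600 m (dry, 9.7°C/km): ΔT = -9.7 × 0.6 = -5.82°C → T = 13.58°C
  1600 → 2900 m (saturated, 6.3°C/km): ΔT = -6.3 × 1.3 = -8.19°C → T = 5.39°C
Environment:
  1000 → 2400 m (environment, lower layer, 3.4°C/km): ΔT = -3.4 × 1.4 = -4.76°C → T = 14.64°C
  2400 → 2900 m (environment, upper layer, 8.8°C/km): ΔT = -8.8 × 0.5 = -4.4°C → T = 10.24°C
T_parcel − T_env = 5.39 − 10.24 = -4.85°C

-4.85°C (parcel cooler than environment)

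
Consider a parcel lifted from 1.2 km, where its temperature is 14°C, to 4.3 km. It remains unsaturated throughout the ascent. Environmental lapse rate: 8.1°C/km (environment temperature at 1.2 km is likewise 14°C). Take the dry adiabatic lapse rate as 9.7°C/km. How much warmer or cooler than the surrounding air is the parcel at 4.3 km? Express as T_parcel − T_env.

-4.96°C (parcel cooler than environment)

Parcel:
  1200–4300 m, dry: Δz = 3.1 km ⇒ ΔT = -30.07°C; T = -16.07°C
Environment:
  1200–4300 m, environment: Δz = 3.1 km ⇒ ΔT = -25.11°C; T = -11.11°C
T_parcel − T_env = -16.07 − (-11.11) = -4.96°C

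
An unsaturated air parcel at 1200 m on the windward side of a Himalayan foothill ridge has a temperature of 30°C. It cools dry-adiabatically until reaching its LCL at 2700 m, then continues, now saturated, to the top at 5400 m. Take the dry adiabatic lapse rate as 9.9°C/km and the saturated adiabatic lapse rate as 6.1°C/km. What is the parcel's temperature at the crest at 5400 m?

-1.32°C

Dry to 2700 m: -9.9 × 1.5 km = -14.85°C, so T = 15.15°C.
Saturated to 5400 m: -6.1 × 2.7 km = -16.47°C, so T = -1.32°C.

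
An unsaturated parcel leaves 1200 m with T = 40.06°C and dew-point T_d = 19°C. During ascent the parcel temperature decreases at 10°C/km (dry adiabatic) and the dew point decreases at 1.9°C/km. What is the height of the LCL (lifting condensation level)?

T and T_d converge at 10 − 1.9 = 8.1°C per km
Height above start = (40.06 − 19) / 8.1 = 2.6 km
LCL altitude = 1200 m + 2600 m = 3800 m

3800 m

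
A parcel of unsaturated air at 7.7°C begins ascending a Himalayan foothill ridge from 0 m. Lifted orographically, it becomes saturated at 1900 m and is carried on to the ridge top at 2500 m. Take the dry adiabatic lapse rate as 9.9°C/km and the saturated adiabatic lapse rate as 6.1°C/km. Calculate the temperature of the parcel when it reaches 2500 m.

-14.77°C

0 → 1900 m (dry, 9.9°C/km): ΔT = -9.9 × 1.9 = -18.81°C → T = -11.11°C
1900 → 2500 m (saturated, 6.1°C/km): ΔT = -6.1 × 0.6 = -3.66°C → T = -14.77°C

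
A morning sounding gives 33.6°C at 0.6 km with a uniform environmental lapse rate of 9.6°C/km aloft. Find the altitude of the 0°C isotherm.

Height above start = (33.6 − 0) / 9.6 = 3.5 km
Altitude = 600 m + 3500 m = 4100 m

4.1 km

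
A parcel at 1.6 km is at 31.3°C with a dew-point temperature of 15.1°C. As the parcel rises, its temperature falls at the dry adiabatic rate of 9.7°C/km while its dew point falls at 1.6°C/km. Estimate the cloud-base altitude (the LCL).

3.6 km

T and T_d converge at 9.7 − 1.6 = 8.1°C per km
Height above start = (31.3 − 15.1) / 8.1 = 2 km
LCL altitude = 1600 m + 2000 m = 3600 m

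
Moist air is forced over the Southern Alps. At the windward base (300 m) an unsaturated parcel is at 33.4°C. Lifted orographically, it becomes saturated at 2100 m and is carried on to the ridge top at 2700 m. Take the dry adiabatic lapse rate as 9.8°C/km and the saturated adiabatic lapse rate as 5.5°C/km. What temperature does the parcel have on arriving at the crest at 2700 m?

12.46°C

Dry to 2100 m: -9.8 × 1.8 km = -17.64°C, so T = 15.76°C.
Saturated to 2700 m: -5.5 × 0.6 km = -3.3°C, so T = 12.46°C.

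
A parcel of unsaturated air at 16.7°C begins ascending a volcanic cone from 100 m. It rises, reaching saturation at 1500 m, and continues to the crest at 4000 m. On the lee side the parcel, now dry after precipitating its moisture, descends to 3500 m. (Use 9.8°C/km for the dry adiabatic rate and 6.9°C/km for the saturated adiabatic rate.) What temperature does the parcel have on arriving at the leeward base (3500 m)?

-9.37°C

Dry to 1500 m: -9.8 × 1.4 km = -13.72°C, so T = 2.98°C.
Saturated to 4000 m: -6.9 × 2.5 km = -17.25°C, so T = -14.27°C.
Dry descent to 3500 m: +9.8 × 0.5 km = +4.9°C, so T = -9.37°C.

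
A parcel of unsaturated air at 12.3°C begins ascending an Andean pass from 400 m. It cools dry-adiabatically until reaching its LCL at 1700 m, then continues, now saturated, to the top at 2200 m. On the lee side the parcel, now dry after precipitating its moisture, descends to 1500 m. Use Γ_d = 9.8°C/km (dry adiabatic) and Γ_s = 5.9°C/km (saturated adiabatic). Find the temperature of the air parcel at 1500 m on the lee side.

Dry to 1700 m: -9.8 × 1.3 km = -12.74°C, so T = -0.44°C.
Saturated to 2200 m: -5.9 × 0.5 km = -2.95°C, so T = -3.39°C.
Dry descent to 1500 m: +9.8 × 0.7 km = +6.86°C, so T = 3.47°C.

3.47°C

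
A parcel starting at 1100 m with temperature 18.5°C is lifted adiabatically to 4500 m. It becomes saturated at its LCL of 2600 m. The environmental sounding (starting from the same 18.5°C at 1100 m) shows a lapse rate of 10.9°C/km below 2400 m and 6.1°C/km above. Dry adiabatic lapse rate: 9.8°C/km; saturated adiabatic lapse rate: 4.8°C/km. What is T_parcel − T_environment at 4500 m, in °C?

+3.16°C (parcel warmer than environment)

Parcel:
  1100–2600 m, dry: Δz = 1.5 km ⇒ ΔT = -14.7°C; T = 3.8°C
  2600–4500 m, saturated: Δz = 1.9 km ⇒ ΔT = -9.12°C; T = -5.32°C
Environment:
  1100–2400 m, environment, lower layer: Δz = 1.3 km ⇒ ΔT = -14.17°C; T = 4.33°C
  2400–4500 m, environment, upper layer: Δz = 2.1 km ⇒ ΔT = -12.81°C; T = -8.48°C
T_parcel − T_env = -5.32 − (-8.48) = +3.16°C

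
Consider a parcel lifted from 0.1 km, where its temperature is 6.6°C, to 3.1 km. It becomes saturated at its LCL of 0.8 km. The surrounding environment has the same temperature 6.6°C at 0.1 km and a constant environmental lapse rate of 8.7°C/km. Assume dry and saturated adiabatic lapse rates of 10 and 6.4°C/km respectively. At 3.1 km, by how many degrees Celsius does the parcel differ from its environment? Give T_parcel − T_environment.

+4.38°C (parcel warmer than environment)

Parcel:
  100 → 800 m (dry, 10°C/km): ΔT = -10 × 0.7 = -7°C → T = -0.4°C
  800 → 3100 m (saturated, 6.4°C/km): ΔT = -6.4 × 2.3 = -14.72°C → T = -15.12°C
Environment:
  100 → 3100 m (environment, 8.7°C/km): ΔT = -8.7 × 3 = -26.1°C → T = -19.5°C
T_parcel − T_env = -15.12 − (-19.5) = +4.38°C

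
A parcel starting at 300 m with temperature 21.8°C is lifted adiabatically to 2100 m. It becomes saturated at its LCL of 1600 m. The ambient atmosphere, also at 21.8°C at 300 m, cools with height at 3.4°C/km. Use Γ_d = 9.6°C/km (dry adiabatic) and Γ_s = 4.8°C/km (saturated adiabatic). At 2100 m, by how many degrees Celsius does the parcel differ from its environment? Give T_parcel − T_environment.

Parcel:
  From 300 m to 1600 m (dry): cools by 9.6 × 1.3 = 12.48°C, giving 9.32°C.
  From 1600 m to 2100 m (saturated): cools by 4.8 × 0.5 = 2.4°C, giving 6.92°C.
Environment:
  From 300 m to 2100 m (environment): cools by 3.4 × 1.8 = 6.12°C, giving 15.68°C.
T_parcel − T_env = 6.92 − 15.68 = -8.76°C

-8.76°C (parcel cooler than environment)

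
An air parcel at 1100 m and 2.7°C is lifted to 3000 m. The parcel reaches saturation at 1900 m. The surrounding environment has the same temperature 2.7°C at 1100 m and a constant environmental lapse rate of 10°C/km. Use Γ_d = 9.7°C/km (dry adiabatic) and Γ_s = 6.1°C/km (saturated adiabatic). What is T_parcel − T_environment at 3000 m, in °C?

Parcel:
  1100–1900 m, dry: Δz = 0.8 km ⇒ ΔT = -7.76°C; T = -5.06°C
  1900–3000 m, saturated: Δz = 1.1 km ⇒ ΔT = -6.71°C; T = -11.77°C
Environment:
  1100–3000 m, environment: Δz = 1.9 km ⇒ ΔT = -19°C; T = -16.3°C
T_parcel − T_env = -11.77 − (-16.3) = +4.53°C

+4.53°C (parcel warmer than environment)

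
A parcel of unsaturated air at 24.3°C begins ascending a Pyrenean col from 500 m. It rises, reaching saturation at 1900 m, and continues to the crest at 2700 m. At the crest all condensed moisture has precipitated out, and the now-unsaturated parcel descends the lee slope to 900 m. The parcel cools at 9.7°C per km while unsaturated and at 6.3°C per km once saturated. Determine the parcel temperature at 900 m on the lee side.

From 500 m to 1900 m (dry): cools by 9.7 × 1.4 = 13.58°C, giving 10.72°C.
From 1900 m to 2700 m (saturated): cools by 6.3 × 0.8 = 5.04°C, giving 5.68°C.
From 2700 m to 900 m (dry descent): warms by 9.7 × 1.8 = 17.46°C, giving 23.14°C.

23.14°C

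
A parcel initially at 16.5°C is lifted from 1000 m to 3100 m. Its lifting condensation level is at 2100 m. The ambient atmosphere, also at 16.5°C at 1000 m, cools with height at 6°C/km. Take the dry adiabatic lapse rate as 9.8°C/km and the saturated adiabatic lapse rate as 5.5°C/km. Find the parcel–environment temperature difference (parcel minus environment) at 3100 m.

-3.68°C (parcel cooler than environment)

Parcel:
  Dry to 2100 m: -9.8 × 1.1 km = -10.78°C, so T = 5.72°C.
  Saturated to 3100 m: -5.5 × 1 km = -5.5°C, so T = 0.22°C.
Environment:
  Environment to 3100 m: -6 × 2.1 km = -12.6°C, so T = 3.9°C.
T_parcel − T_env = 0.22 − 3.9 = -3.68°C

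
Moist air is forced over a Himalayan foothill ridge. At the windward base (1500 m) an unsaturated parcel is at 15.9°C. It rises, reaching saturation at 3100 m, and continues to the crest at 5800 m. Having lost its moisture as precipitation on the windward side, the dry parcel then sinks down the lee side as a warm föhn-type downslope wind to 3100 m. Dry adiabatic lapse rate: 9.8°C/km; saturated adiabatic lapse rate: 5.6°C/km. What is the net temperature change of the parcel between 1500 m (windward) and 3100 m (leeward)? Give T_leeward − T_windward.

-4.34°C

1500–3100 m, dry: Δz = 1.6 km ⇒ ΔT = -15.68°C; T = 0.22°C
3100–5800 m, saturated: Δz = 2.7 km ⇒ ΔT = -15.12°C; T = -14.9°C
5800–3100 m, dry descent: Δz = 2.7 km ⇒ ΔT = +26.46°C; T = 11.56°C
Net change vs windward start: 11.56 − 15.9 = -4.34°C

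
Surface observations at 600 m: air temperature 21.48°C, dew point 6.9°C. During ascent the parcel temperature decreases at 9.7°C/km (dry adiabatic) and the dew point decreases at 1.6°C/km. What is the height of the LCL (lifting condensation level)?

T and T_d converge at 9.7 − 1.6 = 8.1°C per km
Height above start = (21.48 − 6.9) / 8.1 = 1.8 km
LCL altitude = 600 m + 1800 m = 2400 m

2400 m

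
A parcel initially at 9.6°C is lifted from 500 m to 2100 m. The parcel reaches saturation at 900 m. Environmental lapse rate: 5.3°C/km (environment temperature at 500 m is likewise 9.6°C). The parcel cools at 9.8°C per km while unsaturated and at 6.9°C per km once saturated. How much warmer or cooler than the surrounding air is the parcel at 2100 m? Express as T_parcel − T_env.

-3.72°C (parcel cooler than environment)

Parcel:
  Dry to 900 m: -9.8 × 0.4 km = -3.92°C, so T = 5.68°C.
  Saturated to 2100 m: -6.9 × 1.2 km = -8.28°C, so T = -2.6°C.
Environment:
  Environment to 2100 m: -5.3 × 1.6 km = -8.48°C, so T = 1.12°C.
T_parcel − T_env = -2.6 − 1.12 = -3.72°C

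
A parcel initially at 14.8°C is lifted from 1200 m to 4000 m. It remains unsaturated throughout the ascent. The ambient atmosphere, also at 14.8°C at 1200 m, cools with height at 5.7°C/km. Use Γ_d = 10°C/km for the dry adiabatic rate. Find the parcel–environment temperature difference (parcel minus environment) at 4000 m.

-12.04°C (parcel cooler than environment)

Parcel:
  1200–4000 m, dry: Δz = 2.8 km ⇒ ΔT = -28°C; T = -13.2°C
Environment:
  1200–4000 m, environment: Δz = 2.8 km ⇒ ΔT = -15.96°C; T = -1.16°C
T_parcel − T_env = -13.2 − (-1.16) = -12.04°C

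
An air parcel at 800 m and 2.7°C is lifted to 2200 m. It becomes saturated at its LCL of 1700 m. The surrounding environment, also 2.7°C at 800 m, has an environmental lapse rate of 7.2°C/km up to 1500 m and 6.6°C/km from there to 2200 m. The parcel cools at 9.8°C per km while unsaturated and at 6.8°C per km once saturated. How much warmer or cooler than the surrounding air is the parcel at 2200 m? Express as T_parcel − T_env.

Parcel:
  From 800 m to 1700 m (dry): cools by 9.8 × 0.9 = 8.82°C, giving -6.12°C.
  From 1700 m to 2200 m (saturated): cools by 6.8 × 0.5 = 3.4°C, giving -9.52°C.
Environment:
  From 800 m to 1500 m (environment, lower layer): cools by 7.2 × 0.7 = 5.04°C, giving -2.34°C.
  From 1500 m to 2200 m (environment, upper layer): cools by 6.6 × 0.7 = 4.62°C, giving -6.96°C.
T_parcel − T_env = -9.52 − (-6.96) = -2.56°C

-2.56°C (parcel cooler than environment)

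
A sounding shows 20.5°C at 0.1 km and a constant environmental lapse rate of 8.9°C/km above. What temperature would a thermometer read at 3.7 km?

-11.54°C

100–3700 m, environmental: Δz = 3.6 km ⇒ ΔT = -32.04°C; T = -11.54°C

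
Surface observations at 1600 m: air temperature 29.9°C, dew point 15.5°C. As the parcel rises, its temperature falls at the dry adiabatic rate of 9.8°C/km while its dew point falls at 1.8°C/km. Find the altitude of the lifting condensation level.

T and T_d converge at 9.8 − 1.8 = 8°C per km
Height above start = (29.9 − 15.5) / 8 = 1.8 km
LCL altitude = 1600 m + 1800 m = 3400 m

3400 m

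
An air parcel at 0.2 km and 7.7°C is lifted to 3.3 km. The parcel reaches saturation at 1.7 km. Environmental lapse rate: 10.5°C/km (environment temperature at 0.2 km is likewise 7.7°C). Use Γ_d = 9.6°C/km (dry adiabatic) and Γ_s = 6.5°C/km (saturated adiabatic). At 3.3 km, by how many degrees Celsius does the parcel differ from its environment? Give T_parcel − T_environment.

Parcel:
  Dry to 1700 m: -9.6 × 1.5 km = -14.4°C, so T = -6.7°C.
  Saturated to 3300 m: -6.5 × 1.6 km = -10.4°C, so T = -17.1°C.
Environment:
  Environment to 3300 m: -10.5 × 3.1 km = -32.55°C, so T = -24.85°C.
T_parcel − T_env = -17.1 − (-24.85) = +7.75°C

+7.75°C (parcel warmer than environment)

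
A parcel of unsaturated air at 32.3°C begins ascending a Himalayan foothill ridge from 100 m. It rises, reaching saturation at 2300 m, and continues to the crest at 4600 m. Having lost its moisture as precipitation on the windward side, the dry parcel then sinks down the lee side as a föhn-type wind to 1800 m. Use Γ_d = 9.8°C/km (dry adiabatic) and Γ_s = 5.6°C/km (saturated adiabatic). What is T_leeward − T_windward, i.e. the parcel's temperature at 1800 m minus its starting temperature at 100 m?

-7°C

Dry to 2300 m: -9.8 × 2.2 km = -21.56°C, so T = 10.74°C.
Saturated to 4600 m: -5.6 × 2.3 km = -12.88°C, so T = -2.14°C.
Dry descent to 1800 m: +9.8 × 2.8 km = +27.44°C, so T = 25.3°C.
Net change vs windward start: 25.3 − 32.3 = -7°C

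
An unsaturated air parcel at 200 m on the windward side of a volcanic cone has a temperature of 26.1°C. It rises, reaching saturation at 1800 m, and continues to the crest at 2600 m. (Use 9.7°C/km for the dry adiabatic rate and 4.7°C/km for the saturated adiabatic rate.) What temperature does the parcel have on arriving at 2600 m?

6.82°C

From 200 m to 1800 m (dry): cools by 9.7 × 1.6 = 15.52°C, giving 10.58°C.
From 1800 m to 2600 m (saturated): cools by 4.7 × 0.8 = 3.76°C, giving 6.82°C.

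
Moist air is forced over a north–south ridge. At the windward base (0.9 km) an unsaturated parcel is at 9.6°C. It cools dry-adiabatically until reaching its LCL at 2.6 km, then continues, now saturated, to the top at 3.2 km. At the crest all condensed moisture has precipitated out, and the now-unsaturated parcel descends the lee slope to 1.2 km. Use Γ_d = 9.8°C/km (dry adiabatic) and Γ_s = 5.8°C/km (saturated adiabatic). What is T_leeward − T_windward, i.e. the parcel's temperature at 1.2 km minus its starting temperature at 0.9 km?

900 → 2600 m (dry, 9.8°C/km): ΔT = -9.8 × 1.7 = -16.66°C → T = -7.06°C
2600 → 3200 m (saturated, 5.8°C/km): ΔT = -5.8 × 0.6 = -3.48°C → T = -10.54°C
3200 → 1200 m (dry descent, 9.8°C/km): ΔT = +9.8 × 2 = +19.6°C → T = 9.06°C
Net change vs windward start: 9.06 − 9.6 = -0.54°C

-0.54°C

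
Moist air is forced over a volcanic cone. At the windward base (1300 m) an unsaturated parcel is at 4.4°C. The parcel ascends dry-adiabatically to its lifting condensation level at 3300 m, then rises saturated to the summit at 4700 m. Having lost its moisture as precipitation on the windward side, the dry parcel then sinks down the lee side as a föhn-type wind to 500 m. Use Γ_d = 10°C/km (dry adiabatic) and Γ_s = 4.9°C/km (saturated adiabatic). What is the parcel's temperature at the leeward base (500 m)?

From 1300 m to 3300 m (dry): cools by 10 × 2 = 20°C, giving -15.6°C.
From 3300 m to 4700 m (saturated): cools by 4.9 × 1.4 = 6.86°C, giving -22.46°C.
From 4700 m to 500 m (dry descent): warms by 10 × 4.2 = 42°C, giving 19.54°C.

19.54°C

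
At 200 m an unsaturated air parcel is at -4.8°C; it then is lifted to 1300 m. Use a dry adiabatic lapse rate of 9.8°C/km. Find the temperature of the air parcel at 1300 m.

-15.58°C

Dry adiabatic to 1300 m: -9.8 × 1.1 km = -10.78°C, so T = -15.58°C.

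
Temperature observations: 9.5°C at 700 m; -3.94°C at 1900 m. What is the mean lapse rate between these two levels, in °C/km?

11.2°C/km

Γ = −ΔT/Δz = (9.5 − (-3.94)) / (1900 − 700) m
  = 13.44°C / 1.2 km = 11.2°C/km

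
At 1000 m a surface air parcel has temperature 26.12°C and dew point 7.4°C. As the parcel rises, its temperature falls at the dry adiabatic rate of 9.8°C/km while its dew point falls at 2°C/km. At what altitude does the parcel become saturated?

3400 m

T and T_d converge at 9.8 − 2 = 7.8°C per km
Height above start = (26.12 − 7.4) / 7.8 = 2.4 km
LCL altitude = 1000 m + 2400 m = 3400 m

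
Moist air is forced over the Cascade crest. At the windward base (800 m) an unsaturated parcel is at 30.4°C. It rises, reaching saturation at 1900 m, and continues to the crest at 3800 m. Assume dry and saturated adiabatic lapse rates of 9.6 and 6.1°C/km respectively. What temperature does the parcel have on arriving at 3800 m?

From 800 m to 1900 m (dry): cools by 9.6 × 1.1 = 10.56°C, giving 19.84°C.
From 1900 m to 3800 m (saturated): cools by 6.1 × 1.9 = 11.59°C, giving 8.25°C.

8.25°C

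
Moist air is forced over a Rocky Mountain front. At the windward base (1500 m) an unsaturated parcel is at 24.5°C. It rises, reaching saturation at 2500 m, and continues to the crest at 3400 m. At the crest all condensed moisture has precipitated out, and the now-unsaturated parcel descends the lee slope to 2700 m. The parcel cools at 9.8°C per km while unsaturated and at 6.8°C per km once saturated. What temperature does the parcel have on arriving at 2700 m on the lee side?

15.44°C

From 1500 m to 2500 m (dry): cools by 9.8 × 1 = 9.8°C, giving 14.7°C.
From 2500 m to 3400 m (saturated): cools by 6.8 × 0.9 = 6.12°C, giving 8.58°C.
From 3400 m to 2700 m (dry descent): warms by 9.8 × 0.7 = 6.86°C, giving 15.44°C.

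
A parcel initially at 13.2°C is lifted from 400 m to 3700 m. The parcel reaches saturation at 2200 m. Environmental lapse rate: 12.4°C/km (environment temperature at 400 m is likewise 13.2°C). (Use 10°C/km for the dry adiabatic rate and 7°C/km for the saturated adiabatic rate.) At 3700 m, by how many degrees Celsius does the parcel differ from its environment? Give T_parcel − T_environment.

+12.42°C (parcel warmer than environment)

Parcel:
  Dry to 2200 m: -10 × 1.8 km = -18°C, so T = -4.8°C.
  Saturated to 3700 m: -7 × 1.5 km = -10.5°C, so T = -15.3°C.
Environment:
  Environment to 3700 m: -12.4 × 3.3 km = -40.92°C, so T = -27.72°C.
T_parcel − T_env = -15.3 − (-27.72) = +12.42°C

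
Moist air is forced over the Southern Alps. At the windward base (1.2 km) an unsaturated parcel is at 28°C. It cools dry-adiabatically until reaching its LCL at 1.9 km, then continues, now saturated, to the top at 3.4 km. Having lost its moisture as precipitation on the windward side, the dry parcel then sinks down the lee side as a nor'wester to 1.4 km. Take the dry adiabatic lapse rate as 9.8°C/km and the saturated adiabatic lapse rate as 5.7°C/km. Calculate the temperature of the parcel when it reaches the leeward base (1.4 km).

32.19°C

1200 → 1900 m (dry, 9.8°C/km): ΔT = -9.8 × 0.7 = -6.86°C → T = 21.14°C
1900 → 3400 m (saturated, 5.7°C/km): ΔT = -5.7 × 1.5 = -8.55°C → T = 12.59°C
3400 → 1400 m (dry descent, 9.8°C/km): ΔT = +9.8 × 2 = +19.6°C → T = 32.19°C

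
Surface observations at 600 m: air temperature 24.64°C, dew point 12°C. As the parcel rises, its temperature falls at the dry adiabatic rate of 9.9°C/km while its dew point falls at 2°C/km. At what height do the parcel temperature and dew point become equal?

2200 m

T and T_d converge at 9.9 − 2 = 7.9°C per km
Height above start = (24.64 − 12) / 7.9 = 1.6 km
LCL altitude = 600 m + 1600 m = 2200 m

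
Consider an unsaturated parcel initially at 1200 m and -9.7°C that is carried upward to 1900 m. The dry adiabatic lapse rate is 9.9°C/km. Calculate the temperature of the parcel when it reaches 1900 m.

-16.63°C

1200–1900 m, dry adiabatic: Δz = 0.7 km ⇒ ΔT = -6.93°C; T = -16.63°C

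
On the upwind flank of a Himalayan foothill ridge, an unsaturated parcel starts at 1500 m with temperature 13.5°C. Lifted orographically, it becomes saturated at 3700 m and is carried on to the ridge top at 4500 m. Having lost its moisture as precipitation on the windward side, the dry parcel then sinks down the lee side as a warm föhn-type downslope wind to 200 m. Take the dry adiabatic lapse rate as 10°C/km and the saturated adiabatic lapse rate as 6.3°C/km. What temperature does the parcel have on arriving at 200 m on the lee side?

1500 → 3700 m (dry, 10°C/km): ΔT = -10 × 2.2 = -22°C → T = -8.5°C
3700 → 4500 m (saturated, 6.3°C/km): ΔT = -6.3 × 0.8 = -5.04°C → T = -13.54°C
4500 → 200 m (dry descent, 10°C/km): ΔT = +10 × 4.3 = +43°C → T = 29.46°C

29.46°C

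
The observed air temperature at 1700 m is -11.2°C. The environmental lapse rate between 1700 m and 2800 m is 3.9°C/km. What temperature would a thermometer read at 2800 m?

From 1700 m to 2800 m (environmental): cools by 3.9 × 1.1 = 4.29°C, giving -15.49°C.

-15.49°C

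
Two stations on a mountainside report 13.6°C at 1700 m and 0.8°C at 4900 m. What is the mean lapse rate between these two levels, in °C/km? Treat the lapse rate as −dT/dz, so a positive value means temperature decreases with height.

Γ = −ΔT/Δz = (13.6 − 0.8) / (4900 − 1700) m
  = 12.8°C / 3.2 km = 4°C/km

4°C/km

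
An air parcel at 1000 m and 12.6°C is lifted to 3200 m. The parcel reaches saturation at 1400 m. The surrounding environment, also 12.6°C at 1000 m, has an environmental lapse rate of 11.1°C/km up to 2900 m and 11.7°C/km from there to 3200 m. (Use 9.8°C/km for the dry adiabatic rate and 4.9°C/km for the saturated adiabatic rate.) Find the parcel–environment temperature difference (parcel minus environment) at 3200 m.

Parcel:
  From 1000 m to 1400 m (dry): cools by 9.8 × 0.4 = 3.92°C, giving 8.68°C.
  From 1400 m to 3200 m (saturated): cools by 4.9 × 1.8 = 8.82°C, giving -0.14°C.
Environment:
  From 1000 m to 2900 m (environment, lower layer): cools by 11.1 × 1.9 = 21.09°C, giving -8.49°C.
  From 2900 m to 3200 m (environment, upper layer): cools by 11.7 × 0.3 = 3.51°C, giving -12°C.
T_parcel − T_env = -0.14 − (-12) = +11.86°C

+11.86°C (parcel warmer than environment)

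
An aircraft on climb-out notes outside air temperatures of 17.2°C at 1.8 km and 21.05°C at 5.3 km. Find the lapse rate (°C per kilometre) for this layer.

-1.1°C/km

Γ = −ΔT/Δz = (17.2 − 21.05) / (5300 − 1800) m
  = -3.85°C / 3.5 km = -1.1°C/km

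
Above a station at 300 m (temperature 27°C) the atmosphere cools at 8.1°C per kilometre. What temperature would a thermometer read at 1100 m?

Environmental to 1100 m: -8.1 × 0.8 km = -6.48°C, so T = 20.52°C.

20.52°C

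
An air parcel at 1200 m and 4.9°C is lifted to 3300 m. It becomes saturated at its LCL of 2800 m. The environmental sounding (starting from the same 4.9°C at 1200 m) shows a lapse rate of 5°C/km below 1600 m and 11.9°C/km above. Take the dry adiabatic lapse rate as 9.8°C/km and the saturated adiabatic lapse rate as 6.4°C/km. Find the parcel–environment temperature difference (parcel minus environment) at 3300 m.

+3.35°C (parcel warmer than environment)

Parcel:
  From 1200 m to 2800 m (dry): cools by 9.8 × 1.6 = 15.68°C, giving -10.78°C.
  From 2800 m to 3300 m (saturated): cools by 6.4 × 0.5 = 3.2°C, giving -13.98°C.
Environment:
  From 1200 m to 1600 m (environment, lower layer): cools by 5 × 0.4 = 2°C, giving 2.9°C.
  From 1600 m to 3300 m (environment, upper layer): cools by 11.9 × 1.7 = 20.23°C, giving -17.33°C.
T_parcel − T_env = -13.98 − (-17.33) = +3.35°C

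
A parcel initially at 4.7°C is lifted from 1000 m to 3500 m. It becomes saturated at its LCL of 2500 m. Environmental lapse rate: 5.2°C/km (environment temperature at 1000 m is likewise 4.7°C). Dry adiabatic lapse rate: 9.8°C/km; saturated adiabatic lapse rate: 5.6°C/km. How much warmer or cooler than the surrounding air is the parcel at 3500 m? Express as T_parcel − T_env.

Parcel:
  1000–2500 m, dry: Δz = 1.5 km ⇒ ΔT = -14.7°C; T = -10°C
  2500–3500 m, saturated: Δz = 1 km ⇒ ΔT = -5.6°C; T = -15.6°C
Environment:
  1000–3500 m, environment: Δz = 2.5 km ⇒ ΔT = -13°C; T = -8.3°C
T_parcel − T_env = -15.6 − (-8.3) = -7.3°C

-7.3°C (parcel cooler than environment)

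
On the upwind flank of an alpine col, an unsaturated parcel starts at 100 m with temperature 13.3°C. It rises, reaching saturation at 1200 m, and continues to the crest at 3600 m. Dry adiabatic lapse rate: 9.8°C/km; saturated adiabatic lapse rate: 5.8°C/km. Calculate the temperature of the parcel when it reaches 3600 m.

-11.4°C

From 100 m to 1200 m (dry): cools by 9.8 × 1.1 = 10.78°C, giving 2.52°C.
From 1200 m to 3600 m (saturated): cools by 5.8 × 2.4 = 13.92°C, giving -11.4°C.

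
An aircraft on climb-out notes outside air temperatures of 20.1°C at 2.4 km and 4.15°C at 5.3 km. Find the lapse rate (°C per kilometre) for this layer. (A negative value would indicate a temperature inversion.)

5.5°C/km

Γ = −ΔT/Δz = (20.1 − 4.15) / (5300 − 2400) m
  = 15.95°C / 2.9 km = 5.5°C/km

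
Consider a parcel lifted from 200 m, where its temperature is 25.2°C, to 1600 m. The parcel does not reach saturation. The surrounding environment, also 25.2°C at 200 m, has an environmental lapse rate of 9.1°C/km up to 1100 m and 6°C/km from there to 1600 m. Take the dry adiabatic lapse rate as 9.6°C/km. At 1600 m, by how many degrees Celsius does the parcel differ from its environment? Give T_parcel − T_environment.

-2.25°C (parcel cooler than environment)

Parcel:
  Dry to 1600 m: -9.6 × 1.4 km = -13.44°C, so T = 11.76°C.
Environment:
  Environment, lower layer to 1100 m: -9.1 × 0.9 km = -8.19°C, so T = 17.01°C.
  Environment, upper layer to 1600 m: -6 × 0.5 km = -3°C, so T = 14.01°C.
T_parcel − T_env = 11.76 − 14.01 = -2.25°C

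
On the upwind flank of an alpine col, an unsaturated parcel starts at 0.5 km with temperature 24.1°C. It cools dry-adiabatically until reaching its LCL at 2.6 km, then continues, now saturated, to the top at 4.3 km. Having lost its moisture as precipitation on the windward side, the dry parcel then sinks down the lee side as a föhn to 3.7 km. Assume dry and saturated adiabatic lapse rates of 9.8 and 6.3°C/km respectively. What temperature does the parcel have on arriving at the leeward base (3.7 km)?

Dry to 2600 m: -9.8 × 2.1 km = -20.58°C, so T = 3.52°C.
Saturated to 4300 m: -6.3 × 1.7 km = -10.71°C, so T = -7.19°C.
Dry descent to 3700 m: +9.8 × 0.6 km = +5.88°C, so T = -1.31°C.

-1.31°C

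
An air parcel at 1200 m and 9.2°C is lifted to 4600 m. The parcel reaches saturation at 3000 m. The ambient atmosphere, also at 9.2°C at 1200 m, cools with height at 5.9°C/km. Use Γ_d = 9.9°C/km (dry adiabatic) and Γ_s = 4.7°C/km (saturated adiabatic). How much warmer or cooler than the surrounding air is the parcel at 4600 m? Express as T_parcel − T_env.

Parcel:
  Dry to 3000 m: -9.9 × 1.8 km = -17.82°C, so T = -8.62°C.
  Saturated to 4600 m: -4.7 × 1.6 km = -7.52°C, so T = -16.14°C.
Environment:
  Environment to 4600 m: -5.9 × 3.4 km = -20.06°C, so T = -10.86°C.
T_parcel − T_env = -16.14 − (-10.86) = -5.28°C

-5.28°C (parcel cooler than environment)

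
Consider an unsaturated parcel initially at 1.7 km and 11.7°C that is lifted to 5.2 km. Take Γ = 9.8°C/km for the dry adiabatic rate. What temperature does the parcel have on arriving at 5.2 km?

1700 → 5200 m (dry adiabatic, 9.8°C/km): ΔT = -9.8 × 3.5 = -34.3°C → T = -22.6°C

-22.6°C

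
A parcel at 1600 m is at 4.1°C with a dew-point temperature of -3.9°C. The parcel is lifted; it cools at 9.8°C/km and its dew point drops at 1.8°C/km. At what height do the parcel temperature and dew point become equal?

T and T_d converge at 9.8 − 1.8 = 8°C per km
Height above start = (4.1 − (-3.9)) / 8 = 1 km
LCL altitude = 1600 m + 1000 m = 2600 m

2600 m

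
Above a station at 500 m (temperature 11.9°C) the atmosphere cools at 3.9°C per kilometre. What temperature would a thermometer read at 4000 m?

-1.75°C

500–4000 m, environmental: Δz = 3.5 km ⇒ ΔT = -13.65°C; T = -1.75°C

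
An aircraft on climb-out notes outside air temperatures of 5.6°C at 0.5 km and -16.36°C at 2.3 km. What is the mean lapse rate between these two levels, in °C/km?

12.2°C/km

Γ = −ΔT/Δz = (5.6 − (-16.36)) / (2300 − 500) m
  = 21.96°C / 1.8 km = 12.2°C/km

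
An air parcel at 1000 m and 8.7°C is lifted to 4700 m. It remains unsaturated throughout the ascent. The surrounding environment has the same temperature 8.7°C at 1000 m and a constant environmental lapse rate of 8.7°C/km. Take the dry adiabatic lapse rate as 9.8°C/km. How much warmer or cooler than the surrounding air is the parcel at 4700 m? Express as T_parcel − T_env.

-4.07°C (parcel cooler than environment)

Parcel:
  1000–4700 m, dry: Δz = 3.7 km ⇒ ΔT = -36.26°C; T = -27.56°C
Environment:
  1000–4700 m, environment: Δz = 3.7 km ⇒ ΔT = -32.19°C; T = -23.49°C
T_parcel − T_env = -27.56 − (-23.49) = -4.07°C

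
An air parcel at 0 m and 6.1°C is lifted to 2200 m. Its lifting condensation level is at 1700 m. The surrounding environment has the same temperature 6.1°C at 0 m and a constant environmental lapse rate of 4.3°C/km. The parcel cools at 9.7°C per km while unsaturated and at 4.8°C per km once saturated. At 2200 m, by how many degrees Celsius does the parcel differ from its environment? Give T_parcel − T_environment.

Parcel:
  Dry to 1700 m: -9.7 × 1.7 km = -16.49°C, so T = -10.39°C.
  Saturated to 2200 m: -4.8 × 0.5 km = -2.4°C, so T = -12.79°C.
Environment:
  Environment to 2200 m: -4.3 × 2.2 km = -9.46°C, so T = -3.36°C.
T_parcel − T_env = -12.79 − (-3.36) = -9.43°C

-9.43°C (parcel cooler than environment)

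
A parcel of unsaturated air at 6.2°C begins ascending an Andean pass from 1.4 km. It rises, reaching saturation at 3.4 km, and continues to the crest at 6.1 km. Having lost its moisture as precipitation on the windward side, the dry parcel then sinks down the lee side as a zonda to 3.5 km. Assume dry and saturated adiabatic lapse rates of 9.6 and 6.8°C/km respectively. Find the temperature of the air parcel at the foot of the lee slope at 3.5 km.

-6.4°C

1400–3400 m, dry: Δz = 2 km ⇒ ΔT = -19.2°C; T = -13°C
3400–6100 m, saturated: Δz = 2.7 km ⇒ ΔT = -18.36°C; T = -31.36°C
6100–3500 m, dry descent: Δz = 2.6 km ⇒ ΔT = +24.96°C; T = -6.4°C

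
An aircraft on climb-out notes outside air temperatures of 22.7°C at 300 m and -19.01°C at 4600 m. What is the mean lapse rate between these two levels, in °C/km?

9.7°C/km

Γ = −ΔT/Δz = (22.7 − (-19.01)) / (4600 − 300) m
  = 41.71°C / 4.3 km = 9.7°C/km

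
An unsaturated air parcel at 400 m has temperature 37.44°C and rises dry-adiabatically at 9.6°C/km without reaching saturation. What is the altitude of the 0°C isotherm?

4300 m

Height above start = (37.44 − 0) / 9.6 = 3.9 km
Altitude = 400 m + 3900 m = 4300 m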